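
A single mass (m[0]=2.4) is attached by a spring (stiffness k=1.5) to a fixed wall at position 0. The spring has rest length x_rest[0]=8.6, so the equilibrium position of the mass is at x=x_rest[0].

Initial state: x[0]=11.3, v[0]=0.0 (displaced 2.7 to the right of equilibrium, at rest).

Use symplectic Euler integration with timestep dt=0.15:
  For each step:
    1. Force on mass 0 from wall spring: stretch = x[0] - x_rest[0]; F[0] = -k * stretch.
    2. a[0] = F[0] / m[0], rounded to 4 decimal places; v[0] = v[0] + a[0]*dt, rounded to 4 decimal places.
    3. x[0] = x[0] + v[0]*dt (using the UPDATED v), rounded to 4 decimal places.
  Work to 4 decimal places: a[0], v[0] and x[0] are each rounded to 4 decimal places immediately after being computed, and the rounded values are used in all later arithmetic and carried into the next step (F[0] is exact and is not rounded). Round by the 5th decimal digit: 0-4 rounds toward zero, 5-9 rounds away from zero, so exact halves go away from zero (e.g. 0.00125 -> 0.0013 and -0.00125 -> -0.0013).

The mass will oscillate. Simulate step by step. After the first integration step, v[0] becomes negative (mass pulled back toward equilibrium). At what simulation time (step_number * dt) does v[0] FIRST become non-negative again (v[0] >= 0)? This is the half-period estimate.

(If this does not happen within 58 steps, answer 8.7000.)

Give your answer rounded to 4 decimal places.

Step 0: x=[11.3000] v=[0.0000]
Step 1: x=[11.2620] v=[-0.2531]
Step 2: x=[11.1866] v=[-0.5027]
Step 3: x=[11.0748] v=[-0.7452]
Step 4: x=[10.9282] v=[-0.9772]
Step 5: x=[10.7489] v=[-1.1955]
Step 6: x=[10.5394] v=[-1.3970]
Step 7: x=[10.3026] v=[-1.5788]
Step 8: x=[10.0418] v=[-1.7384]
Step 9: x=[9.7608] v=[-1.8736]
Step 10: x=[9.4634] v=[-1.9824]
Step 11: x=[9.1539] v=[-2.0633]
Step 12: x=[8.8366] v=[-2.1152]
Step 13: x=[8.5160] v=[-2.1374]
Step 14: x=[8.1966] v=[-2.1295]
Step 15: x=[7.8828] v=[-2.0917]
Step 16: x=[7.5791] v=[-2.0245]
Step 17: x=[7.2898] v=[-1.9288]
Step 18: x=[7.0189] v=[-1.8060]
Step 19: x=[6.7702] v=[-1.6578]
Step 20: x=[6.5473] v=[-1.4863]
Step 21: x=[6.3532] v=[-1.2939]
Step 22: x=[6.1907] v=[-1.0833]
Step 23: x=[6.0621] v=[-0.8574]
Step 24: x=[5.9692] v=[-0.6195]
Step 25: x=[5.9133] v=[-0.3729]
Step 26: x=[5.8952] v=[-0.1210]
Step 27: x=[5.9151] v=[0.1326]
First v>=0 after going negative at step 27, time=4.0500

Answer: 4.0500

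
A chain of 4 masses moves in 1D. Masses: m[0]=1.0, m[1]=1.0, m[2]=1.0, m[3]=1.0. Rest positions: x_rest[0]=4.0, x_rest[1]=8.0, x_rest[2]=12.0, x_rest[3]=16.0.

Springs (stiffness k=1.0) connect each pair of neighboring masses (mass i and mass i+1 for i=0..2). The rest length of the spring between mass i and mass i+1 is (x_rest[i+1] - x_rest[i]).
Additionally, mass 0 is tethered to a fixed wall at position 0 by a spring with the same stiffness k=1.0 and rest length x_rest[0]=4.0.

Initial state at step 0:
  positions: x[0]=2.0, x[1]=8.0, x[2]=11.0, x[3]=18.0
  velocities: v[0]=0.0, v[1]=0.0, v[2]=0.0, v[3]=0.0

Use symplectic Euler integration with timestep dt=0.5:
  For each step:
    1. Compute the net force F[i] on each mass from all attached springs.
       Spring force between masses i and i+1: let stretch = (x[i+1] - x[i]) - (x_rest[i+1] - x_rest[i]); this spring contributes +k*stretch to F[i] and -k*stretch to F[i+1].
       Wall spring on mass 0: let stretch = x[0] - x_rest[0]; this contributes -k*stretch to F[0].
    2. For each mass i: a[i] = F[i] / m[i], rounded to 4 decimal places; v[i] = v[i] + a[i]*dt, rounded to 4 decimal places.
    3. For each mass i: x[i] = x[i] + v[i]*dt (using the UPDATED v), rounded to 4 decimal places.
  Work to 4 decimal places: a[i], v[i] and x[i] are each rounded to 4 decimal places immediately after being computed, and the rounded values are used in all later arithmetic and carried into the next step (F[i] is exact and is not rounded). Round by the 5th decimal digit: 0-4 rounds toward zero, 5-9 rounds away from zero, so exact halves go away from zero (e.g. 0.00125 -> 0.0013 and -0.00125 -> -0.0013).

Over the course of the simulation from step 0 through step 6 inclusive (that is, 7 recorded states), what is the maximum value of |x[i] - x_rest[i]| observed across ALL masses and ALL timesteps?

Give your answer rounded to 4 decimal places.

Answer: 2.8049

Derivation:
Step 0: x=[2.0000 8.0000 11.0000 18.0000] v=[0.0000 0.0000 0.0000 0.0000]
Step 1: x=[3.0000 7.2500 12.0000 17.2500] v=[2.0000 -1.5000 2.0000 -1.5000]
Step 2: x=[4.3125 6.6250 13.1250 16.1875] v=[2.6250 -1.2500 2.2500 -2.1250]
Step 3: x=[5.1250 7.0469 13.3907 15.3594] v=[1.6250 0.8438 0.5313 -1.6563]
Step 4: x=[5.1368 8.5743 12.5626 15.0391] v=[0.0235 3.0548 -1.6563 -0.6407]
Step 5: x=[4.7237 10.2394 11.3565 15.0997] v=[-0.8262 3.3302 -2.4122 0.1211]
Step 6: x=[4.5086 10.8049 10.8069 15.2245] v=[-0.4302 1.1309 -1.0992 0.2495]
Max displacement = 2.8049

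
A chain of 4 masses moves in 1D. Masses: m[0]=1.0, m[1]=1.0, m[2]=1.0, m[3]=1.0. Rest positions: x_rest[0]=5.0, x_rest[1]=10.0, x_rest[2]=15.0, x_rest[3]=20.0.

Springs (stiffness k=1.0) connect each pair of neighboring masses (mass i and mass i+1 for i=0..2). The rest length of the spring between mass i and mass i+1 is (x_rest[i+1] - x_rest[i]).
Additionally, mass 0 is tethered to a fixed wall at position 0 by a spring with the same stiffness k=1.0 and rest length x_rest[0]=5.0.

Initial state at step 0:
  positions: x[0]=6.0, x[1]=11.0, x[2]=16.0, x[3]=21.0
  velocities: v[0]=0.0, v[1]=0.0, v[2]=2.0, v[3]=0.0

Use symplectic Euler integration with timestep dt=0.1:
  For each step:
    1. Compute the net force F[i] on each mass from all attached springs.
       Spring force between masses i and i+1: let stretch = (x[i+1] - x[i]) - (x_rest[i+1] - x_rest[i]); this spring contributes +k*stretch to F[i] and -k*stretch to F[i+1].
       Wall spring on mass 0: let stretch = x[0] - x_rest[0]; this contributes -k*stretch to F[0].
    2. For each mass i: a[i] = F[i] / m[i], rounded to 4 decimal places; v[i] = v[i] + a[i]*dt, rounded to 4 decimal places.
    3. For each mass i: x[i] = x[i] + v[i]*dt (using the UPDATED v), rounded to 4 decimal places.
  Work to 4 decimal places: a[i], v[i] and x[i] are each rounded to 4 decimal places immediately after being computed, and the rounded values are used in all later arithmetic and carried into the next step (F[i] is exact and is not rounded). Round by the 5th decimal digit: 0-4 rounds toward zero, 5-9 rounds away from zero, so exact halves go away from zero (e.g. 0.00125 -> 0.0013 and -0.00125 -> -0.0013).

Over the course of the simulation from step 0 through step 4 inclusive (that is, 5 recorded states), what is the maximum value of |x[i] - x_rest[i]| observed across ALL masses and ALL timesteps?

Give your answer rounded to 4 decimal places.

Answer: 1.7607

Derivation:
Step 0: x=[6.0000 11.0000 16.0000 21.0000] v=[0.0000 0.0000 2.0000 0.0000]
Step 1: x=[5.9900 11.0000 16.2000 21.0000] v=[-0.1000 0.0000 2.0000 0.0000]
Step 2: x=[5.9702 11.0019 16.3960 21.0020] v=[-0.1980 0.0190 1.9600 0.0200]
Step 3: x=[5.9410 11.0074 16.5841 21.0079] v=[-0.2919 0.0552 1.8812 0.0594]
Step 4: x=[5.9031 11.0180 16.7607 21.0196] v=[-0.3794 0.1062 1.7659 0.1170]
Max displacement = 1.7607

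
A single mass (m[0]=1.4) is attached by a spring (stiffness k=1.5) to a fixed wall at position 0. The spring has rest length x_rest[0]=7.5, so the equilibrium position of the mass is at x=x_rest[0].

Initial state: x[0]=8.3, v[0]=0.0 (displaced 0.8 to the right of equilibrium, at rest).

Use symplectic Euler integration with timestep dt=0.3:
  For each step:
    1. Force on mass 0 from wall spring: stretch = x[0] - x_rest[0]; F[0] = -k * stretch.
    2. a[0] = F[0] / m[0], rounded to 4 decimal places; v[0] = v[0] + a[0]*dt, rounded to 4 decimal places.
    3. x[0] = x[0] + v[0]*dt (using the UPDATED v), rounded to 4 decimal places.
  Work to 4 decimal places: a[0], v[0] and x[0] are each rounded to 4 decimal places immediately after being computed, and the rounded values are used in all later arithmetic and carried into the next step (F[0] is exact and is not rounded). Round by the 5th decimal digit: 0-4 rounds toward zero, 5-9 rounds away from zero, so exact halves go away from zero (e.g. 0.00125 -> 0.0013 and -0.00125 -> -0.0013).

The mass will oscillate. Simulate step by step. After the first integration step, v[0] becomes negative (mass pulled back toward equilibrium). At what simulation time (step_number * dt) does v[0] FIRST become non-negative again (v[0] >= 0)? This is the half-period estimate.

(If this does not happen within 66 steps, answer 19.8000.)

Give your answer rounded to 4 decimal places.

Step 0: x=[8.3000] v=[0.0000]
Step 1: x=[8.2229] v=[-0.2571]
Step 2: x=[8.0761] v=[-0.4895]
Step 3: x=[7.8737] v=[-0.6747]
Step 4: x=[7.6353] v=[-0.7948]
Step 5: x=[7.3838] v=[-0.8383]
Step 6: x=[7.1435] v=[-0.8010]
Step 7: x=[6.9376] v=[-0.6864]
Step 8: x=[6.7859] v=[-0.5056]
Step 9: x=[6.7031] v=[-0.2761]
Step 10: x=[6.6971] v=[-0.0200]
Step 11: x=[6.7685] v=[0.2381]
First v>=0 after going negative at step 11, time=3.3000

Answer: 3.3000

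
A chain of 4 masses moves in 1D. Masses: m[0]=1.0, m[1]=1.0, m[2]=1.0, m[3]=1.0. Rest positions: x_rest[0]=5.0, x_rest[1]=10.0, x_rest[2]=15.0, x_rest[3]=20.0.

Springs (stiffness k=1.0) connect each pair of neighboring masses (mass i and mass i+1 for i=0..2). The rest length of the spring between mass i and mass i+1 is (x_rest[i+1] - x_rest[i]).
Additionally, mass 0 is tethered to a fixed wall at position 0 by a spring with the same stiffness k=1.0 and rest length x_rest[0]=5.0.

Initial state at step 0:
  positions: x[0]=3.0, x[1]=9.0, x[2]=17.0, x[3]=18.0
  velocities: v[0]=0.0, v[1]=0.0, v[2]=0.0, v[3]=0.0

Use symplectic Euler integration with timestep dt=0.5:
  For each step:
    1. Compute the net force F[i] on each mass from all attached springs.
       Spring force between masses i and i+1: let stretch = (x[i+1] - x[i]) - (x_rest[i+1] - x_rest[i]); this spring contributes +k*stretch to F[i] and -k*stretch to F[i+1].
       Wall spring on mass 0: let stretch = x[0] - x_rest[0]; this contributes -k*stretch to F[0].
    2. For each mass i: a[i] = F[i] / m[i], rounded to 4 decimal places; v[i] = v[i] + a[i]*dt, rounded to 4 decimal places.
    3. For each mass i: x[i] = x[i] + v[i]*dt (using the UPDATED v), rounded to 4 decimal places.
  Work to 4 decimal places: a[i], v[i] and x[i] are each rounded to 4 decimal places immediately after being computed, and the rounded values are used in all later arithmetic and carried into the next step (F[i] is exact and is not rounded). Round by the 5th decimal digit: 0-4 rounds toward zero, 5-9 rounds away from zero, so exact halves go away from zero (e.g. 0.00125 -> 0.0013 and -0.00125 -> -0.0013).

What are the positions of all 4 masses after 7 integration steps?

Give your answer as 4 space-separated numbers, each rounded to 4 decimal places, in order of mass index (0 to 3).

Step 0: x=[3.0000 9.0000 17.0000 18.0000] v=[0.0000 0.0000 0.0000 0.0000]
Step 1: x=[3.7500 9.5000 15.2500 19.0000] v=[1.5000 1.0000 -3.5000 2.0000]
Step 2: x=[5.0000 10.0000 13.0000 20.3125] v=[2.5000 1.0000 -4.5000 2.6250]
Step 3: x=[6.2500 10.0000 11.8281 21.0469] v=[2.5000 0.0000 -2.3438 1.4688]
Step 4: x=[6.8750 9.5195 12.5039 20.7266] v=[1.2500 -0.9610 1.3516 -0.6406]
Step 5: x=[6.4424 9.1240 14.4893 19.6006] v=[-0.8653 -0.7911 3.9708 -2.2520]
Step 6: x=[5.0696 9.3994 16.4112 18.4468] v=[-2.7457 0.5508 3.8438 -2.3077]
Step 7: x=[3.5118 10.3453 17.0891 18.0341] v=[-3.1156 1.8918 1.3557 -0.8255]

Answer: 3.5118 10.3453 17.0891 18.0341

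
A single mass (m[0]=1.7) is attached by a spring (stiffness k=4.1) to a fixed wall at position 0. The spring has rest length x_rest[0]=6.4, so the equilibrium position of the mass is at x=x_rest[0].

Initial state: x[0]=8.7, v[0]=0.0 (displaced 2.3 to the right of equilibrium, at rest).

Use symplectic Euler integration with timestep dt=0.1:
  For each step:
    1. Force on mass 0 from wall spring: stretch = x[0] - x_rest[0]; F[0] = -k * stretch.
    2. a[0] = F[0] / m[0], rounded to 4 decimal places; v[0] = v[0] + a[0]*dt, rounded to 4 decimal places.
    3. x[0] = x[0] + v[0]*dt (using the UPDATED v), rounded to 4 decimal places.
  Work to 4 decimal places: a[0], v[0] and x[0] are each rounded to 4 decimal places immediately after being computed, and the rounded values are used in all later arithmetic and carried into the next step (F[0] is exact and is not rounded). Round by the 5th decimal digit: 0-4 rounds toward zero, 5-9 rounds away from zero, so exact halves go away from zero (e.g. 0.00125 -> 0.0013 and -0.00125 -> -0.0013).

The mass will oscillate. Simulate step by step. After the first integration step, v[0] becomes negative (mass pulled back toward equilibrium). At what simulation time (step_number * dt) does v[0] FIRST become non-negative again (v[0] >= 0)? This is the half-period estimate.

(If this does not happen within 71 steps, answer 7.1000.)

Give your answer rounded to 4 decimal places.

Step 0: x=[8.7000] v=[0.0000]
Step 1: x=[8.6445] v=[-0.5547]
Step 2: x=[8.5349] v=[-1.0960]
Step 3: x=[8.3738] v=[-1.6109]
Step 4: x=[8.1651] v=[-2.0869]
Step 5: x=[7.9138] v=[-2.5126]
Step 6: x=[7.6260] v=[-2.8777]
Step 7: x=[7.3087] v=[-3.1734]
Step 8: x=[6.9694] v=[-3.3926]
Step 9: x=[6.6164] v=[-3.5299]
Step 10: x=[6.2582] v=[-3.5821]
Step 11: x=[5.9034] v=[-3.5479]
Step 12: x=[5.5606] v=[-3.4281]
Step 13: x=[5.2380] v=[-3.2257]
Step 14: x=[4.9435] v=[-2.9455]
Step 15: x=[4.6841] v=[-2.5942]
Step 16: x=[4.4661] v=[-2.1804]
Step 17: x=[4.2947] v=[-1.7140]
Step 18: x=[4.1741] v=[-1.2063]
Step 19: x=[4.1072] v=[-0.6695]
Step 20: x=[4.0956] v=[-0.1165]
Step 21: x=[4.1395] v=[0.4393]
First v>=0 after going negative at step 21, time=2.1000

Answer: 2.1000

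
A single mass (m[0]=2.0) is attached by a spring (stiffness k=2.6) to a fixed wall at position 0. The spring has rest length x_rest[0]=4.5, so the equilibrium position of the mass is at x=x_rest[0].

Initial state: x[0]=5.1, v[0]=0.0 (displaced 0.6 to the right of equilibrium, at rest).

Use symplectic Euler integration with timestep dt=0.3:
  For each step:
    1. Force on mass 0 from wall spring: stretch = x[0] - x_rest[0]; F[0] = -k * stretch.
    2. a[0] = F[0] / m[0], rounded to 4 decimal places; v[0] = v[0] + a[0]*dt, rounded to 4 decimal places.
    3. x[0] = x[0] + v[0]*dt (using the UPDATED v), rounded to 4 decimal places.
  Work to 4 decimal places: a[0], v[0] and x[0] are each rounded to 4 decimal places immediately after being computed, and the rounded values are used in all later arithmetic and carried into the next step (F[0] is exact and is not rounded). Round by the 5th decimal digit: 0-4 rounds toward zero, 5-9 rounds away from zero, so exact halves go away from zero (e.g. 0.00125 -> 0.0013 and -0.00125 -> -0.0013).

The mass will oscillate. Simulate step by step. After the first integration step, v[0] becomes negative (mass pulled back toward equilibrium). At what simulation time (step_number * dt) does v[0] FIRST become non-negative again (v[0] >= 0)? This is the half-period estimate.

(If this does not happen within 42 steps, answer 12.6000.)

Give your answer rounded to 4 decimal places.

Step 0: x=[5.1000] v=[0.0000]
Step 1: x=[5.0298] v=[-0.2340]
Step 2: x=[4.8976] v=[-0.4406]
Step 3: x=[4.7189] v=[-0.5957]
Step 4: x=[4.5146] v=[-0.6811]
Step 5: x=[4.3086] v=[-0.6868]
Step 6: x=[4.1249] v=[-0.6122]
Step 7: x=[3.9851] v=[-0.4659]
Step 8: x=[3.9056] v=[-0.2651]
Step 9: x=[3.8956] v=[-0.0333]
Step 10: x=[3.9563] v=[0.2024]
First v>=0 after going negative at step 10, time=3.0000

Answer: 3.0000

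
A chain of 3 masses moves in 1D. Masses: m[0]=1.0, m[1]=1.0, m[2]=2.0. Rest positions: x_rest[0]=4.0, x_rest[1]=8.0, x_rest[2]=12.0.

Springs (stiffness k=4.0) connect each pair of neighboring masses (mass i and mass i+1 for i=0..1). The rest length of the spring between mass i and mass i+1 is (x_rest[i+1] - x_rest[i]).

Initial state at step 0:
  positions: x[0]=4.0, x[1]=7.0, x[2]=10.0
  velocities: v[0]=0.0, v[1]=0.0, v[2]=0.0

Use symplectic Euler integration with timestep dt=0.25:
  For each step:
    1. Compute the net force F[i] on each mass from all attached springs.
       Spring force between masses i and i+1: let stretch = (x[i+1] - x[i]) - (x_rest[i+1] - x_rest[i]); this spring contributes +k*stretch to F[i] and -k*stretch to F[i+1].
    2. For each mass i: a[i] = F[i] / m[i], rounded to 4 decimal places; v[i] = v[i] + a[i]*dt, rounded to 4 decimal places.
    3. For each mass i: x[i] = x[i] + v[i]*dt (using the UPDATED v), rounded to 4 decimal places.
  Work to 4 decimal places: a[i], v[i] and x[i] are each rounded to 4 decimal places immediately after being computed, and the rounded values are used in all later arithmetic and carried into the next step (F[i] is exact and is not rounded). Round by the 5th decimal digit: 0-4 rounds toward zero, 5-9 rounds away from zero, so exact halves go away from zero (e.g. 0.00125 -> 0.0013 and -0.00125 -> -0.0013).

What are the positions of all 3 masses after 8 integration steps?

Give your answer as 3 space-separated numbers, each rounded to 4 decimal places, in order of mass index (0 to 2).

Step 0: x=[4.0000 7.0000 10.0000] v=[0.0000 0.0000 0.0000]
Step 1: x=[3.7500 7.0000 10.1250] v=[-1.0000 0.0000 0.5000]
Step 2: x=[3.3125 6.9688 10.3594] v=[-1.7500 -0.1250 0.9375]
Step 3: x=[2.7891 6.8711 10.6700] v=[-2.0937 -0.3907 1.2422]
Step 4: x=[2.2862 6.7027 11.0057] v=[-2.0117 -0.6738 1.3428]
Step 5: x=[1.8874 6.5059 11.3035] v=[-1.5952 -0.7873 1.1913]
Step 6: x=[1.6432 6.3539 11.5016] v=[-0.9767 -0.6082 0.7925]
Step 7: x=[1.5767 6.3111 11.5563] v=[-0.2660 -0.1712 0.2187]
Step 8: x=[1.6938 6.3960 11.4553] v=[0.4684 0.3396 -0.4039]

Answer: 1.6938 6.3960 11.4553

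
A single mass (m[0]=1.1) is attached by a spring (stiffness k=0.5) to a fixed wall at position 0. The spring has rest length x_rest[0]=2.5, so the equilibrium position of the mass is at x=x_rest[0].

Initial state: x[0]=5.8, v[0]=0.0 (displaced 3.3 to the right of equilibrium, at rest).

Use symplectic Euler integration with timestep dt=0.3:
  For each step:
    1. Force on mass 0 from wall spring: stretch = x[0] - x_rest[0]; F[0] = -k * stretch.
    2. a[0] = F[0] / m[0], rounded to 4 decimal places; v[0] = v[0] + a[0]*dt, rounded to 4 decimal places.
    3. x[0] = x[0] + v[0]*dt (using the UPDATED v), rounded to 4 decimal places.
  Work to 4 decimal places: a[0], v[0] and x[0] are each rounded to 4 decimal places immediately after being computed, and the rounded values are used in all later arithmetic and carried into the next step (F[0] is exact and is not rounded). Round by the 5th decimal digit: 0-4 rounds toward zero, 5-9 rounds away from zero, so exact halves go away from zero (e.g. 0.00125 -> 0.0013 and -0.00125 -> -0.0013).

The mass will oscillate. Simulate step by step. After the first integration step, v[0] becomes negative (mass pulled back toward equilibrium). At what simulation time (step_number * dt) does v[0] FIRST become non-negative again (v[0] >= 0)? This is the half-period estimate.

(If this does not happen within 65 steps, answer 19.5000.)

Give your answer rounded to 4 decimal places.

Answer: 4.8000

Derivation:
Step 0: x=[5.8000] v=[0.0000]
Step 1: x=[5.6650] v=[-0.4500]
Step 2: x=[5.4005] v=[-0.8816]
Step 3: x=[5.0174] v=[-1.2771]
Step 4: x=[4.5313] v=[-1.6204]
Step 5: x=[3.9621] v=[-1.8974]
Step 6: x=[3.3331] v=[-2.0968]
Step 7: x=[2.6700] v=[-2.2104]
Step 8: x=[1.9999] v=[-2.2336]
Step 9: x=[1.3503] v=[-2.1654]
Step 10: x=[0.7477] v=[-2.0086]
Step 11: x=[0.2168] v=[-1.7697]
Step 12: x=[-0.2207] v=[-1.4584]
Step 13: x=[-0.5469] v=[-1.0874]
Step 14: x=[-0.7485] v=[-0.6719]
Step 15: x=[-0.8172] v=[-0.2289]
Step 16: x=[-0.7502] v=[0.2234]
First v>=0 after going negative at step 16, time=4.8000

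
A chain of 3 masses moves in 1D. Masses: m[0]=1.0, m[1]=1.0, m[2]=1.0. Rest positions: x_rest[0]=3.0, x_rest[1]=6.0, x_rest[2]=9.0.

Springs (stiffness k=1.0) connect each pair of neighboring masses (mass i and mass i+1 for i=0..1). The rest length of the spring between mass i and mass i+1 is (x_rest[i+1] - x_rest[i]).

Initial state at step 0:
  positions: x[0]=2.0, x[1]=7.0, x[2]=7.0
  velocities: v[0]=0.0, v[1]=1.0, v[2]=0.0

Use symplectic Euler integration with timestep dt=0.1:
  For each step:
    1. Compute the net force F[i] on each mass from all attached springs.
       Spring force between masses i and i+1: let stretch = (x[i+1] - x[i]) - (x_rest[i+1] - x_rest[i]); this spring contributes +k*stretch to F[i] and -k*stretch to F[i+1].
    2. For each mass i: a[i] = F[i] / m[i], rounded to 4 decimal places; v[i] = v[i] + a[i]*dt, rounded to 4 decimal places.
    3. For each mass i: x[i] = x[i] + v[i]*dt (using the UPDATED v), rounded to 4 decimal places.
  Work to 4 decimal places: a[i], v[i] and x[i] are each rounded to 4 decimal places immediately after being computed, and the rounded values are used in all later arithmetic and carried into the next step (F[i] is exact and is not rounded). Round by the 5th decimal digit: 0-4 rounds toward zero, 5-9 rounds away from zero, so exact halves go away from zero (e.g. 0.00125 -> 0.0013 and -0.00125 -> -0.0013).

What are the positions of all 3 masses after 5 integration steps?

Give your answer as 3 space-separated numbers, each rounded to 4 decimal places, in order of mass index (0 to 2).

Answer: 2.2955 6.7624 7.4420

Derivation:
Step 0: x=[2.0000 7.0000 7.0000] v=[0.0000 1.0000 0.0000]
Step 1: x=[2.0200 7.0500 7.0300] v=[0.2000 0.5000 0.3000]
Step 2: x=[2.0603 7.0495 7.0902] v=[0.4030 -0.0050 0.6020]
Step 3: x=[2.1205 6.9995 7.1800] v=[0.6019 -0.4999 0.8979]
Step 4: x=[2.1995 6.9025 7.2980] v=[0.7898 -0.9698 1.1799]
Step 5: x=[2.2955 6.7624 7.4420] v=[0.9601 -1.4006 1.4404]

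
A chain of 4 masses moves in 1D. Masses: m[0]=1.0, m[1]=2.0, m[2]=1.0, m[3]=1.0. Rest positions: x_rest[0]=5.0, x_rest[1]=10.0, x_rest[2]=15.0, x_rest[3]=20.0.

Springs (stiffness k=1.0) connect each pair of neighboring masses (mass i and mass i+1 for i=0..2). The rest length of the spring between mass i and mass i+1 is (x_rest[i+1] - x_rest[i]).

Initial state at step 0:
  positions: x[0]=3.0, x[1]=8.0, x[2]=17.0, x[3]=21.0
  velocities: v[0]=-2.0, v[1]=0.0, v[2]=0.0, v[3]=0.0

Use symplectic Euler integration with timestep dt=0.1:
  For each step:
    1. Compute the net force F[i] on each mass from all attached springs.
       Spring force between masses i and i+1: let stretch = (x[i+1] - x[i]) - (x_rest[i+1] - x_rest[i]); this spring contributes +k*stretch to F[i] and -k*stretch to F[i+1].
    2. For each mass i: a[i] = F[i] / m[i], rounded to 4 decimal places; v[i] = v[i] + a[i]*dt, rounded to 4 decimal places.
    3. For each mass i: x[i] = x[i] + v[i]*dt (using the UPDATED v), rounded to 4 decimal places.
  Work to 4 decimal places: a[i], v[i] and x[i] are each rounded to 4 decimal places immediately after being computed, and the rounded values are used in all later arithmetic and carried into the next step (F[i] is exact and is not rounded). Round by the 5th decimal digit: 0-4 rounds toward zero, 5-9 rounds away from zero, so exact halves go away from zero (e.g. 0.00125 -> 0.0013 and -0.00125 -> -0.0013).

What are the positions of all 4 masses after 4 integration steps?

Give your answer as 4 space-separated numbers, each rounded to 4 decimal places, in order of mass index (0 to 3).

Step 0: x=[3.0000 8.0000 17.0000 21.0000] v=[-2.0000 0.0000 0.0000 0.0000]
Step 1: x=[2.8000 8.0200 16.9500 21.0100] v=[-2.0000 0.2000 -0.5000 0.1000]
Step 2: x=[2.6022 8.0586 16.8513 21.0294] v=[-1.9780 0.3855 -0.9870 0.1940]
Step 3: x=[2.4090 8.1138 16.7065 21.0570] v=[-1.9324 0.5523 -1.4485 0.2762]
Step 4: x=[2.2228 8.1835 16.5192 21.0911] v=[-1.8619 0.6967 -1.8727 0.3412]

Answer: 2.2228 8.1835 16.5192 21.0911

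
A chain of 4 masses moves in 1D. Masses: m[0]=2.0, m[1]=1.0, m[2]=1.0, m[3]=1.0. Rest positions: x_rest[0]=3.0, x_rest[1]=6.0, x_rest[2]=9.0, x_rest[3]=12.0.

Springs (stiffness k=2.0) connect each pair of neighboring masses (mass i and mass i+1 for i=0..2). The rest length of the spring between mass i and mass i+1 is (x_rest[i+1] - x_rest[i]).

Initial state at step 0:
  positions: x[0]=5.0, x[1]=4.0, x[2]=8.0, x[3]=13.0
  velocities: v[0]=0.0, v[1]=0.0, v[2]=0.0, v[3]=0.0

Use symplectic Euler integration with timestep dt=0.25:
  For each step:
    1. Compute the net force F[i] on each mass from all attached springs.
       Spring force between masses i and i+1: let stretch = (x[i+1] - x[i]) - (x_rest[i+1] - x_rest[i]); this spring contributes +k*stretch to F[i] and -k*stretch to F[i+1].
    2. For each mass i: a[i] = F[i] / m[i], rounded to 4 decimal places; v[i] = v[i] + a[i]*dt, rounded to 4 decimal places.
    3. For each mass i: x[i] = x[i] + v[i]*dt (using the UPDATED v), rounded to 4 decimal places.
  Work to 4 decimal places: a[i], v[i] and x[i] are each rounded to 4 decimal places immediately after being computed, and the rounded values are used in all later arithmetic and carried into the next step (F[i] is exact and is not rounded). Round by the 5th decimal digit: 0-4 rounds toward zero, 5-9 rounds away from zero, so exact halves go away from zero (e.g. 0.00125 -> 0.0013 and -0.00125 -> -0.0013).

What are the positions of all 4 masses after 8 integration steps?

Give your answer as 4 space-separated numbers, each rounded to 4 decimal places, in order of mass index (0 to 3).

Answer: 2.6415 7.3910 10.8664 11.4599

Derivation:
Step 0: x=[5.0000 4.0000 8.0000 13.0000] v=[0.0000 0.0000 0.0000 0.0000]
Step 1: x=[4.7500 4.6250 8.1250 12.7500] v=[-1.0000 2.5000 0.5000 -1.0000]
Step 2: x=[4.3047 5.7031 8.3906 12.2969] v=[-1.7813 4.3125 1.0625 -1.8125]
Step 3: x=[3.7593 6.9424 8.8086 11.7305] v=[-2.1817 4.9571 1.6719 -2.2657]
Step 4: x=[3.2253 8.0171 9.3586 11.1738] v=[-2.1359 4.2987 2.1998 -2.2267]
Step 5: x=[2.8033 8.6605 9.9678 10.7652] v=[-1.6880 2.5736 2.4367 -1.6343]
Step 6: x=[2.5599 8.7352 10.5133 10.6320] v=[-0.9737 0.2987 2.1818 -0.5330]
Step 7: x=[2.5149 8.2602 10.8513 10.8589] v=[-0.1799 -1.8999 1.3521 0.9077]
Step 8: x=[2.6415 7.3910 10.8664 11.4599] v=[0.5064 -3.4770 0.0604 2.4039]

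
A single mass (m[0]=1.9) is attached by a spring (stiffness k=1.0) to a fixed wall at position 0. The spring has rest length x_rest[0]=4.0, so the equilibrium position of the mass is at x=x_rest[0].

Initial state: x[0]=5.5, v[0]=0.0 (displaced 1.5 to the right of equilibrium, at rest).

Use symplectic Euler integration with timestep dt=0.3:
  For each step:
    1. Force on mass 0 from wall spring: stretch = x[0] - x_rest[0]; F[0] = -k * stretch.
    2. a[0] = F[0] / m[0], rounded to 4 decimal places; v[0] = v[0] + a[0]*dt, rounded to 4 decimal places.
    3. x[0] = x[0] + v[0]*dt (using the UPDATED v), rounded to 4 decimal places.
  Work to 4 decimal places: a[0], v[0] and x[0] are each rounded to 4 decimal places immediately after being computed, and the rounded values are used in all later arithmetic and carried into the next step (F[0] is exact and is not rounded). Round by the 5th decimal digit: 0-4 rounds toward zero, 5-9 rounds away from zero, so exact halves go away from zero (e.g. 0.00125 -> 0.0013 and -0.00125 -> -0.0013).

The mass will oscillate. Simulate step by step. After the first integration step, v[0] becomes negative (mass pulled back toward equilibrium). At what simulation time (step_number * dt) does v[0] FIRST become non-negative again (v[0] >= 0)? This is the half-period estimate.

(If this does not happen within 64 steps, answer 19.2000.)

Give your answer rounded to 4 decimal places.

Step 0: x=[5.5000] v=[0.0000]
Step 1: x=[5.4289] v=[-0.2369]
Step 2: x=[5.2902] v=[-0.4625]
Step 3: x=[5.0903] v=[-0.6662]
Step 4: x=[4.8388] v=[-0.8383]
Step 5: x=[4.5476] v=[-0.9708]
Step 6: x=[4.2304] v=[-1.0573]
Step 7: x=[3.9023] v=[-1.0937]
Step 8: x=[3.5788] v=[-1.0783]
Step 9: x=[3.2753] v=[-1.0118]
Step 10: x=[3.0061] v=[-0.8974]
Step 11: x=[2.7840] v=[-0.7405]
Step 12: x=[2.6195] v=[-0.5485]
Step 13: x=[2.5204] v=[-0.3305]
Step 14: x=[2.4913] v=[-0.0969]
Step 15: x=[2.5337] v=[0.1413]
First v>=0 after going negative at step 15, time=4.5000

Answer: 4.5000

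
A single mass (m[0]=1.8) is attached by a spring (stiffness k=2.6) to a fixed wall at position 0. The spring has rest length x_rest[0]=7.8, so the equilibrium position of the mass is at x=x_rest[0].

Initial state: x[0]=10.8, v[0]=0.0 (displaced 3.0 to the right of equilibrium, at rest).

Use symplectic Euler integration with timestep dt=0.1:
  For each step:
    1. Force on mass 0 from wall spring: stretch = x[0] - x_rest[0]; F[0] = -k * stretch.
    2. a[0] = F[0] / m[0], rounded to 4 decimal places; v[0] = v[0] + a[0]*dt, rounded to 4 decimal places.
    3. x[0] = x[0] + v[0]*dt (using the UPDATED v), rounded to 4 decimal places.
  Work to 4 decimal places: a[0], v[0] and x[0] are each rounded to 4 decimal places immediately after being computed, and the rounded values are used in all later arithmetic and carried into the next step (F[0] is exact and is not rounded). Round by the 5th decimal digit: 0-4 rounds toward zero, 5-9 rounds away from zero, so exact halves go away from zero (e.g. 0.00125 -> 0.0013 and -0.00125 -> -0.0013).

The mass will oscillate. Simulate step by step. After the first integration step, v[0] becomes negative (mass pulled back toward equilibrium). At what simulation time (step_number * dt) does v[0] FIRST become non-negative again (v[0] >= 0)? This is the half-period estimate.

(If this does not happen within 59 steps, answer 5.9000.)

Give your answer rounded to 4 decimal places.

Step 0: x=[10.8000] v=[0.0000]
Step 1: x=[10.7567] v=[-0.4333]
Step 2: x=[10.6707] v=[-0.8604]
Step 3: x=[10.5432] v=[-1.2751]
Step 4: x=[10.3761] v=[-1.6713]
Step 5: x=[10.1718] v=[-2.0434]
Step 6: x=[9.9332] v=[-2.3860]
Step 7: x=[9.6638] v=[-2.6941]
Step 8: x=[9.3675] v=[-2.9633]
Step 9: x=[9.0485] v=[-3.1897]
Step 10: x=[8.7115] v=[-3.3700]
Step 11: x=[8.3613] v=[-3.5017]
Step 12: x=[8.0030] v=[-3.5828]
Step 13: x=[7.6418] v=[-3.6121]
Step 14: x=[7.2829] v=[-3.5893]
Step 15: x=[6.9314] v=[-3.5146]
Step 16: x=[6.5925] v=[-3.3891]
Step 17: x=[6.2710] v=[-3.2147]
Step 18: x=[5.9716] v=[-2.9938]
Step 19: x=[5.6986] v=[-2.7297]
Step 20: x=[5.4560] v=[-2.4262]
Step 21: x=[5.2472] v=[-2.0876]
Step 22: x=[5.0753] v=[-1.7189]
Step 23: x=[4.9428] v=[-1.3253]
Step 24: x=[4.8515] v=[-0.9126]
Step 25: x=[4.8028] v=[-0.4867]
Step 26: x=[4.7974] v=[-0.0538]
Step 27: x=[4.8354] v=[0.3799]
First v>=0 after going negative at step 27, time=2.7000

Answer: 2.7000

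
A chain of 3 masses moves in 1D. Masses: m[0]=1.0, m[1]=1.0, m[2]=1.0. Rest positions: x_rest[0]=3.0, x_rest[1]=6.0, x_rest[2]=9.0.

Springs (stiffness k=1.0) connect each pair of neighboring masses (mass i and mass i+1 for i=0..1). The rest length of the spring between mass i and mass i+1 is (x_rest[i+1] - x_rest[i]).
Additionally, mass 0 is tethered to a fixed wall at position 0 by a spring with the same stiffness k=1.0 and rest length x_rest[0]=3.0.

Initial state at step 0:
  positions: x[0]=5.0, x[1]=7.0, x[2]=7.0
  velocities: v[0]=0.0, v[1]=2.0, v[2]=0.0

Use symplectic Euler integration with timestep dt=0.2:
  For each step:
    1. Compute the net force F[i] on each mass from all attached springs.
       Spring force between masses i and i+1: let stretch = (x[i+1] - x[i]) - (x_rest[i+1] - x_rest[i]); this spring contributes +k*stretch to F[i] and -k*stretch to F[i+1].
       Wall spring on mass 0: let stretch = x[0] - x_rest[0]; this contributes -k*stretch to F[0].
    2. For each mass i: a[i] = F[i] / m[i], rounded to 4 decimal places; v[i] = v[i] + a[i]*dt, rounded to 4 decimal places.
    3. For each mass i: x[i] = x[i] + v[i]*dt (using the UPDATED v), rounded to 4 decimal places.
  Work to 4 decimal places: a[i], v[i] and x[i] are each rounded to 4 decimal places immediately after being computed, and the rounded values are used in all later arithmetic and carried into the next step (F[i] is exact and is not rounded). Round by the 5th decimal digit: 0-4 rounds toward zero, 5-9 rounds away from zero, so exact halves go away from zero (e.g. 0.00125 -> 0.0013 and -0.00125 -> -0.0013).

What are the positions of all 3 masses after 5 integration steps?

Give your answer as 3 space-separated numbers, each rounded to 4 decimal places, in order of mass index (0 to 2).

Step 0: x=[5.0000 7.0000 7.0000] v=[0.0000 2.0000 0.0000]
Step 1: x=[4.8800 7.3200 7.1200] v=[-0.6000 1.6000 0.6000]
Step 2: x=[4.6624 7.5344 7.3680] v=[-1.0880 1.0720 1.2400]
Step 3: x=[4.3732 7.6273 7.7427] v=[-1.4461 0.4643 1.8733]
Step 4: x=[4.0392 7.5946 8.2327] v=[-1.6699 -0.1634 2.4502]
Step 5: x=[3.6859 7.4452 8.8172] v=[-1.7667 -0.7469 2.9226]

Answer: 3.6859 7.4452 8.8172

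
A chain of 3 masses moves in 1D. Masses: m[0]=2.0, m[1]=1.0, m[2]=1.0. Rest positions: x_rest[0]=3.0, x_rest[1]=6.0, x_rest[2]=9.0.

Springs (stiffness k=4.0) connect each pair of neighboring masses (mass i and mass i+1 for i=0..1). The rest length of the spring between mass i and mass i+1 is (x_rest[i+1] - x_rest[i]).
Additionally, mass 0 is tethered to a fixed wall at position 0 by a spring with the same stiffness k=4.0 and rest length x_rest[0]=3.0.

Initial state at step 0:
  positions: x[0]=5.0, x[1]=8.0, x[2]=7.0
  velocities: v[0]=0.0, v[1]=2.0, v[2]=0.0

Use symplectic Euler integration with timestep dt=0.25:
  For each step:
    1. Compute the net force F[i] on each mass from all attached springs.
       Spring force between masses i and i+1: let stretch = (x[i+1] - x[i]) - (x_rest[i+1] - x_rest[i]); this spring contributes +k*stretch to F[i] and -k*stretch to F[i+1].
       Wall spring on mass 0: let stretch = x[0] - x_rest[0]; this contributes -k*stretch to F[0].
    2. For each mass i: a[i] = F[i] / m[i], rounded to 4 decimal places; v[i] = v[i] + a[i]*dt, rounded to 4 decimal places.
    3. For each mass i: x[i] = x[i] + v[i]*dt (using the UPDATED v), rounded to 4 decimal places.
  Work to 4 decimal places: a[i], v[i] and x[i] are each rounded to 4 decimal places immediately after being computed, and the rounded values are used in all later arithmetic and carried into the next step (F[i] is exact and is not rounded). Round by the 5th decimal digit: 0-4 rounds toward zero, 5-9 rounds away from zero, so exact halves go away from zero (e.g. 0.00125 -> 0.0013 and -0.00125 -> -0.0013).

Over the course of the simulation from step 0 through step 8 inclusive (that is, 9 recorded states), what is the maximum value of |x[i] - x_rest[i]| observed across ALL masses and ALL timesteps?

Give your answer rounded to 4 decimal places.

Step 0: x=[5.0000 8.0000 7.0000] v=[0.0000 2.0000 0.0000]
Step 1: x=[4.7500 7.5000 8.0000] v=[-1.0000 -2.0000 4.0000]
Step 2: x=[4.2500 6.4375 9.6250] v=[-2.0000 -4.2500 6.5000]
Step 3: x=[3.4922 5.6250 11.2031] v=[-3.0313 -3.2500 6.3125]
Step 4: x=[2.5645 5.6738 12.1367] v=[-3.7110 0.1953 3.7344]
Step 5: x=[1.7049 6.5610 12.2046] v=[-3.4386 3.5489 0.2715]
Step 6: x=[1.2392 7.6451 11.6116] v=[-1.8630 4.3364 -2.3721]
Step 7: x=[1.4193 8.1194 10.7770] v=[0.7204 1.8970 -3.3386]
Step 8: x=[2.2595 7.5830 10.0280] v=[3.3608 -2.1455 -2.9962]
Max displacement = 3.2046

Answer: 3.2046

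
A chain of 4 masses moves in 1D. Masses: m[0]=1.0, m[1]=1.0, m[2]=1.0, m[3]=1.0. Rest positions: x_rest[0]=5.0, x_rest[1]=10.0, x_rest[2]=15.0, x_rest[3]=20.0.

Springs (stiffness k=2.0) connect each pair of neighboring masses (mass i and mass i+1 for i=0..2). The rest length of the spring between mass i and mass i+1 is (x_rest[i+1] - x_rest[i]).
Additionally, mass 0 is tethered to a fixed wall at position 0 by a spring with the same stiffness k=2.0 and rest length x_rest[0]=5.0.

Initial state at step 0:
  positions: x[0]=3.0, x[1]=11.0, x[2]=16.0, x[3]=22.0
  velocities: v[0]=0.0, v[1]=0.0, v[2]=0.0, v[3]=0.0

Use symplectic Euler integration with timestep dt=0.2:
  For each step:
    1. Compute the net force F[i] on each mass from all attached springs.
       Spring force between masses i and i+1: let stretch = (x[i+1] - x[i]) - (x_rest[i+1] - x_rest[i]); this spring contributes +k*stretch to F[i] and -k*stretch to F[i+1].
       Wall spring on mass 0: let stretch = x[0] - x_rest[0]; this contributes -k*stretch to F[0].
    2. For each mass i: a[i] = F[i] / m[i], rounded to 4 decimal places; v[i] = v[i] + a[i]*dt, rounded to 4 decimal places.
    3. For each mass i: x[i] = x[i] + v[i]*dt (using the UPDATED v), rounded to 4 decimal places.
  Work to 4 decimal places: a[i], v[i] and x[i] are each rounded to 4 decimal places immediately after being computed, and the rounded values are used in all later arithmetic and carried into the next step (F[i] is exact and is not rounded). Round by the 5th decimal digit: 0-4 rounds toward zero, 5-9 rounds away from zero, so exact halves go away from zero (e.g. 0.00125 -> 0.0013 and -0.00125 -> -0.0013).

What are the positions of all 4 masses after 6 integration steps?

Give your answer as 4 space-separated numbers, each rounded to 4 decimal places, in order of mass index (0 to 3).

Answer: 7.0046 9.7448 15.9341 20.9298

Derivation:
Step 0: x=[3.0000 11.0000 16.0000 22.0000] v=[0.0000 0.0000 0.0000 0.0000]
Step 1: x=[3.4000 10.7600 16.0800 21.9200] v=[2.0000 -1.2000 0.4000 -0.4000]
Step 2: x=[4.1168 10.3568 16.2016 21.7728] v=[3.5840 -2.0160 0.6080 -0.7360]
Step 3: x=[5.0035 9.9220 16.3013 21.5799] v=[4.4333 -2.1741 0.4986 -0.9645]
Step 4: x=[5.8834 9.6040 16.3130 21.3647] v=[4.3993 -1.5898 0.0583 -1.0759]
Step 5: x=[6.5902 9.5251 16.1921 21.1454] v=[3.5342 -0.3944 -0.6046 -1.0966]
Step 6: x=[7.0046 9.7448 15.9341 20.9298] v=[2.0721 1.0984 -1.2901 -1.0779]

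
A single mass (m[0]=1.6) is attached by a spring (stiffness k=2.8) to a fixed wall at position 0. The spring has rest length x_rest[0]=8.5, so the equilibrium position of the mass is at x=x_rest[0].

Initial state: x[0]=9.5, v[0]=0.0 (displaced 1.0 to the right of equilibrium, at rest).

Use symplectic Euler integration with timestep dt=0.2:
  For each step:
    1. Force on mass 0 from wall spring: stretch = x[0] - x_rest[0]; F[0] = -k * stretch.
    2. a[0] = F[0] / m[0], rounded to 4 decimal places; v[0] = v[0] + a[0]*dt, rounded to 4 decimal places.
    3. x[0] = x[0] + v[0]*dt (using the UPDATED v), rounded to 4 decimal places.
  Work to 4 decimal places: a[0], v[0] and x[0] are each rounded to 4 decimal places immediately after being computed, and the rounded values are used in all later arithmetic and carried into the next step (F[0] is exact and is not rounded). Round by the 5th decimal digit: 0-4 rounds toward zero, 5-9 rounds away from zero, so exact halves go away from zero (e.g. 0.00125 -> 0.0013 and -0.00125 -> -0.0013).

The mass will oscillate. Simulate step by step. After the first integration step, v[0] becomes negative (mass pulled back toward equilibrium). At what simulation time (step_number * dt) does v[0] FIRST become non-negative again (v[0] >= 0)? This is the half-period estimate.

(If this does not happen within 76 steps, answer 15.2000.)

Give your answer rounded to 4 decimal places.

Answer: 2.4000

Derivation:
Step 0: x=[9.5000] v=[0.0000]
Step 1: x=[9.4300] v=[-0.3500]
Step 2: x=[9.2949] v=[-0.6755]
Step 3: x=[9.1042] v=[-0.9537]
Step 4: x=[8.8712] v=[-1.1652]
Step 5: x=[8.6122] v=[-1.2951]
Step 6: x=[8.3453] v=[-1.3344]
Step 7: x=[8.0892] v=[-1.2803]
Step 8: x=[7.8619] v=[-1.1365]
Step 9: x=[7.6793] v=[-0.9132]
Step 10: x=[7.5541] v=[-0.6260]
Step 11: x=[7.4951] v=[-0.2949]
Step 12: x=[7.5065] v=[0.0568]
First v>=0 after going negative at step 12, time=2.4000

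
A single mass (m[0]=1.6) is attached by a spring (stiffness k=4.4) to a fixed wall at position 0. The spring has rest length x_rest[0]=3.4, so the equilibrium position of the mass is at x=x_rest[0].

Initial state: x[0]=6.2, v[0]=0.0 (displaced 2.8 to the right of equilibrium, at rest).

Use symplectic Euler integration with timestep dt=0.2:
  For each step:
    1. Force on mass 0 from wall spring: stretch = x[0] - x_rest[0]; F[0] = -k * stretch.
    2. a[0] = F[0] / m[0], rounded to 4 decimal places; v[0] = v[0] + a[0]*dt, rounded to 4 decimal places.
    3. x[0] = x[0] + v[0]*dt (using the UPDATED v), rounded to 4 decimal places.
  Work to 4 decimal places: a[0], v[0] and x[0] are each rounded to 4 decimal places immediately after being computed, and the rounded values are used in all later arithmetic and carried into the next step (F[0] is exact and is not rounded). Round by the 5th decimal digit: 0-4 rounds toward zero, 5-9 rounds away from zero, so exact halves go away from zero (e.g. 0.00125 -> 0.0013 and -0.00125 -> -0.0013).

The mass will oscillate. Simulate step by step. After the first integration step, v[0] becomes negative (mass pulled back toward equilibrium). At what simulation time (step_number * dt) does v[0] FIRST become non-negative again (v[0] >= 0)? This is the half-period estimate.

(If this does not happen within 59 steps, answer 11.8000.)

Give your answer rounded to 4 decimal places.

Step 0: x=[6.2000] v=[0.0000]
Step 1: x=[5.8920] v=[-1.5400]
Step 2: x=[5.3099] v=[-2.9106]
Step 3: x=[4.5177] v=[-3.9610]
Step 4: x=[3.6026] v=[-4.5757]
Step 5: x=[2.6652] v=[-4.6871]
Step 6: x=[1.8086] v=[-4.2830]
Step 7: x=[1.1271] v=[-3.4077]
Step 8: x=[0.6956] v=[-2.1576]
Step 9: x=[0.5616] v=[-0.6702]
Step 10: x=[0.7398] v=[0.8909]
First v>=0 after going negative at step 10, time=2.0000

Answer: 2.0000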